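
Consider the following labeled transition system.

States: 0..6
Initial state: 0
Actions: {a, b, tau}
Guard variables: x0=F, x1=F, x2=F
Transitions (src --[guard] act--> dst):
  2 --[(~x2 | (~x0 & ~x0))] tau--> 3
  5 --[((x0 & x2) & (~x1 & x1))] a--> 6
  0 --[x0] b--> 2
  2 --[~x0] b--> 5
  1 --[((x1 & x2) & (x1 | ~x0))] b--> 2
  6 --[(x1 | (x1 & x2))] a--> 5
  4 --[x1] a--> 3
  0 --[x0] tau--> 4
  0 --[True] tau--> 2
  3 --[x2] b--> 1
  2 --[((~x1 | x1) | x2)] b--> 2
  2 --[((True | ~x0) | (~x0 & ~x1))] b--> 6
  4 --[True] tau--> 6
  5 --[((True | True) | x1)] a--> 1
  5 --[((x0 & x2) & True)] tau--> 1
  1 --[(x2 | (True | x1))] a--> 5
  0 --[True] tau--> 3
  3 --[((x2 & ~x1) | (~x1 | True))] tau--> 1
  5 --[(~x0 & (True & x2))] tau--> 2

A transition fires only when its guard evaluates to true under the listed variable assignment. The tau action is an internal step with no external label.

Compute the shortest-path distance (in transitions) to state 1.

BFS to 1:
  L0 = {0}
  L1 = {2,3}
  L2 = {1,5,6}
depth(1)=2, e.g. tau·tau

Answer: 2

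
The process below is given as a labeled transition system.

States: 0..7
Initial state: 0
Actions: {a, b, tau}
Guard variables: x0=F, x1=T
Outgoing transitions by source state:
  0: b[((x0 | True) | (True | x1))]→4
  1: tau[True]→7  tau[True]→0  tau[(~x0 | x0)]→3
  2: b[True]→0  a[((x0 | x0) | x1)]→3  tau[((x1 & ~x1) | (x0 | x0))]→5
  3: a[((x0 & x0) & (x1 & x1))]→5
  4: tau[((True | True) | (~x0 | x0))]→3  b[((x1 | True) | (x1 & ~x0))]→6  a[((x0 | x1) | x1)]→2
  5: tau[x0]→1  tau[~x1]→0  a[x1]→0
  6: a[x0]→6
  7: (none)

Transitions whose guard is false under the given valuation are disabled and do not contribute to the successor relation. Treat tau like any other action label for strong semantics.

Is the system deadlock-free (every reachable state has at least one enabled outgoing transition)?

Reachable = {0,2,3,4,6}
  0: b→4  [1 exit(s)]
  2: a→3  b→0  [2 exit(s)]
  3: ∅  [STUCK]
  4: a→2  b→6  tau→3  [3 exit(s)]
  6: ∅  [STUCK]
witness 3: b·tau

Answer: DEADLOCK at state 3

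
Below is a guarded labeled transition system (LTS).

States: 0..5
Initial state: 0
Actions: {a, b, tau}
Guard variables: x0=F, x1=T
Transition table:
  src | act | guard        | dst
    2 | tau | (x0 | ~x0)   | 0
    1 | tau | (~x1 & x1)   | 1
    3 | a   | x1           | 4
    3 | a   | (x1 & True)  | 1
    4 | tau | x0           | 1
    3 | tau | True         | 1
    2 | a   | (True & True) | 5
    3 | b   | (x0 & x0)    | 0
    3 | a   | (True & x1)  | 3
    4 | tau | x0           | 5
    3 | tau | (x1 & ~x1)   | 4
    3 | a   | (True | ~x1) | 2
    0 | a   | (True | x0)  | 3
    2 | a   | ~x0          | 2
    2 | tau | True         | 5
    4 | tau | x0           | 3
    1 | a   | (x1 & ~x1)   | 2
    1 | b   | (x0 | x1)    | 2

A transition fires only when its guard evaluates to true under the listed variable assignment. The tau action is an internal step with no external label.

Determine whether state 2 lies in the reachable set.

11 transition(s) survive guard evaluation.
depth 0: {0}
depth 1: {3}  cumulative {0,3}
depth 2: {1,2,4}  cumulative {0,1,2,3,4}
depth 3: {5}  cumulative {0,1,2,3,4,5}
R = {0,1,2,3,4,5}
Path to 2: a·a

Answer: REACHABLE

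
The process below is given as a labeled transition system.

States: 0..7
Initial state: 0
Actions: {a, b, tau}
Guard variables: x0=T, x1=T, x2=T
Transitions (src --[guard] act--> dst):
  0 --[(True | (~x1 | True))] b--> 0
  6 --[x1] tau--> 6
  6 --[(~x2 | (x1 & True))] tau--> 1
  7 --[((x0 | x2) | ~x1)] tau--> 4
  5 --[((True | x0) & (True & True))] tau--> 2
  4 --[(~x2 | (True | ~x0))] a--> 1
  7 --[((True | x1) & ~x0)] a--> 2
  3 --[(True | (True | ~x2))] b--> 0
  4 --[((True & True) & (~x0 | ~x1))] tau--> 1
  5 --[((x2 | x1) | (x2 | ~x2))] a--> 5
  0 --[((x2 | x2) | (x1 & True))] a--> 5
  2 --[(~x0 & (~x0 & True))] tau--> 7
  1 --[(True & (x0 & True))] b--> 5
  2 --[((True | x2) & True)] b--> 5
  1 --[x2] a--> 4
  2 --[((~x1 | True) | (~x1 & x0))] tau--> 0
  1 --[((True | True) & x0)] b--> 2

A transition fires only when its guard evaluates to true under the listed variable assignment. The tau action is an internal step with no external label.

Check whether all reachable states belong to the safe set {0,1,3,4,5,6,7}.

Answer: INVARIANT VIOLATED at state 2

Analysis:
Inv-set: {0,1,3,4,5,6,7}
Reachable = {0,2,5}
  0: ✓
  2: VIOLATES
  5: ✓
counterexample path to 2: a·tau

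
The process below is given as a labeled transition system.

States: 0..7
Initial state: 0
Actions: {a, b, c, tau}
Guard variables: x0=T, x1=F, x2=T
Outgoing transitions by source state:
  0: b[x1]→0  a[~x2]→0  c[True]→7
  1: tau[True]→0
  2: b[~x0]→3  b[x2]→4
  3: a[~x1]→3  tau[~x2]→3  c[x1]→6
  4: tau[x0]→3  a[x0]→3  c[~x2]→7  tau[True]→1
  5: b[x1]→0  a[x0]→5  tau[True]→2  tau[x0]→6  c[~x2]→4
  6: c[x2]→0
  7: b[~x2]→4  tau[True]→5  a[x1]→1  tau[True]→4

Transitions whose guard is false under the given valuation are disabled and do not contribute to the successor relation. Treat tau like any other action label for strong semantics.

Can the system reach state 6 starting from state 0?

Answer: REACHABLE

Working:
Guard filter leaves 13 enabled edge(s).
L0 = {0}
L1 = {7}  cumulative {0,7}
L2 = {4,5}  cumulative {0,4,5,7}
L3 = {1,2,3,6}  cumulative {0,1,2,3,4,5,6,7}
Reachable = {0,1,2,3,4,5,6,7}
Path to 6: c·tau·tau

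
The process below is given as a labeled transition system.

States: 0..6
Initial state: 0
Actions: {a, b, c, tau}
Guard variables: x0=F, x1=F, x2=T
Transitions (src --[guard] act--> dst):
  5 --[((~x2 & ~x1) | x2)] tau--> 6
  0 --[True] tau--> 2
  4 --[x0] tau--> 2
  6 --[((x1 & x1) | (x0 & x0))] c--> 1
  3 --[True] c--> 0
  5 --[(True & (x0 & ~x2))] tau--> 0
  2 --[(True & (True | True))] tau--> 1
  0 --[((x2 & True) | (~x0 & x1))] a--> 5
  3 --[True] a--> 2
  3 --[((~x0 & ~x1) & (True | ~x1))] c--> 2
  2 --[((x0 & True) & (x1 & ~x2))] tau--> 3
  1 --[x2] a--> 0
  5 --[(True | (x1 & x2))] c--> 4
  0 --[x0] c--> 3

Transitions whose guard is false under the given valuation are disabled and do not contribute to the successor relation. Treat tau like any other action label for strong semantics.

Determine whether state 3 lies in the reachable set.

Answer: UNREACHABLE

Analysis:
9 transition(s) survive guard evaluation.
depth 0: {0}
depth 1: {2,5}  total {0,2,5}
depth 2: {1,4,6}  total {0,1,2,4,5,6}
R = {0,1,2,4,5,6}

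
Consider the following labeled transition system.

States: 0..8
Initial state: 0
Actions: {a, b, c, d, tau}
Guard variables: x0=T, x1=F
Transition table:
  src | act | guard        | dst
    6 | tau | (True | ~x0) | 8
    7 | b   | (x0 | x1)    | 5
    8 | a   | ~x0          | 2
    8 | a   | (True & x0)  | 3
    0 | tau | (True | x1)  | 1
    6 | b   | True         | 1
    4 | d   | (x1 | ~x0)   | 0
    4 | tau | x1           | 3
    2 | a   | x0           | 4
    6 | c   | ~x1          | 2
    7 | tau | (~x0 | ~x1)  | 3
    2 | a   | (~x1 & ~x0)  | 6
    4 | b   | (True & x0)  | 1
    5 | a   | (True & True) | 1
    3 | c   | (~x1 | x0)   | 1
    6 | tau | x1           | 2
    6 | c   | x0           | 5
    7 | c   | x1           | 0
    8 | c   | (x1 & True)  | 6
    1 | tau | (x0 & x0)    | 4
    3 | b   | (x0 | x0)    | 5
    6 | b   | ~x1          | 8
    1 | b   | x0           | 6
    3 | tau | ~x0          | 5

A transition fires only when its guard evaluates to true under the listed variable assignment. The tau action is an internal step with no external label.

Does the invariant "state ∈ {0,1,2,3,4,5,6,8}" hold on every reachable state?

Inv-set: {0,1,2,3,4,5,6,8}
Reachable = {0,1,2,3,4,5,6,8}
  0: safe
  1: safe
  2: safe
  3: safe
  4: safe
  5: safe
  6: safe
  8: safe

Answer: INVARIANT HOLDS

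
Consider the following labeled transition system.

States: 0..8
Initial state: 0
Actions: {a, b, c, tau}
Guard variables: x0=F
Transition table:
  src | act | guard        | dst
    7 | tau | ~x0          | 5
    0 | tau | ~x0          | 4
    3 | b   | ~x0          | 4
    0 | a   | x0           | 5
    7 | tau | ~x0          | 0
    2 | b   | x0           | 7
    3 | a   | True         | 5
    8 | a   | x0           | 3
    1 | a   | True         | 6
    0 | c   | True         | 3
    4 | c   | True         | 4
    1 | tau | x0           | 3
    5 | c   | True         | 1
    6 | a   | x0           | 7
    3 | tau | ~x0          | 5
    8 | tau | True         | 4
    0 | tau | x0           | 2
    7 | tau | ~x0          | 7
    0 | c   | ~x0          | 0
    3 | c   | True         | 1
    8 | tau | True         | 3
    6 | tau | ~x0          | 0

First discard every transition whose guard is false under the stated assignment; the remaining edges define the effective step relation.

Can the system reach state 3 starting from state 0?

Guard filter leaves 16 enabled edge(s).
Layer 0: {0}
Layer 1: {3,4}  total {0,3,4}
Layer 2: {1,5}  total {0,1,3,4,5}
Layer 3: {6}  total {0,1,3,4,5,6}
Reachable = {0,1,3,4,5,6}
witness 3: c

Answer: REACHABLE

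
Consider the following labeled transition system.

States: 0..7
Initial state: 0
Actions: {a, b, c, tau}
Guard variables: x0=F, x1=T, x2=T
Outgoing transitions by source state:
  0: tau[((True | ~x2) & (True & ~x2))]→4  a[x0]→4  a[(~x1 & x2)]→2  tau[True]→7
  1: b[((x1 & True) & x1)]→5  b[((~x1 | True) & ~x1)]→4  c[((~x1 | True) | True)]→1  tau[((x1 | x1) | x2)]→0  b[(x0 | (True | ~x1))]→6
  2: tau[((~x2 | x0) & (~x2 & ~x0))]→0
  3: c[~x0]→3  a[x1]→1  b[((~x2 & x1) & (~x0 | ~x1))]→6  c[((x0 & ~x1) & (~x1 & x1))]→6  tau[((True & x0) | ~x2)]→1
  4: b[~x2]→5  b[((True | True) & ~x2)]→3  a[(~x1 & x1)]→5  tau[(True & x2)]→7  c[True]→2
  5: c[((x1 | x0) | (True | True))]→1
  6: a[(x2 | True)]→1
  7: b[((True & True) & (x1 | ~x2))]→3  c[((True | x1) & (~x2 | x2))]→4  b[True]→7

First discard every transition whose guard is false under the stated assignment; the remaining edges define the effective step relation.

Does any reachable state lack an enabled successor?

Answer: DEADLOCK at state 2

Analysis:
Reach set: {0,1,2,3,4,5,6,7}
  0: tau→7  [deg 1]
  1: b→5  b→6  c→1  tau→0  [deg 4]
  2: ∅  [no exit]
  3: a→1  c→3  [deg 2]
  4: c→2  tau→7  [deg 2]
  5: c→1  [deg 1]
  6: a→1  [deg 1]
  7: b→3  b→7  c→4  [deg 3]
Path to 2: tau·c·c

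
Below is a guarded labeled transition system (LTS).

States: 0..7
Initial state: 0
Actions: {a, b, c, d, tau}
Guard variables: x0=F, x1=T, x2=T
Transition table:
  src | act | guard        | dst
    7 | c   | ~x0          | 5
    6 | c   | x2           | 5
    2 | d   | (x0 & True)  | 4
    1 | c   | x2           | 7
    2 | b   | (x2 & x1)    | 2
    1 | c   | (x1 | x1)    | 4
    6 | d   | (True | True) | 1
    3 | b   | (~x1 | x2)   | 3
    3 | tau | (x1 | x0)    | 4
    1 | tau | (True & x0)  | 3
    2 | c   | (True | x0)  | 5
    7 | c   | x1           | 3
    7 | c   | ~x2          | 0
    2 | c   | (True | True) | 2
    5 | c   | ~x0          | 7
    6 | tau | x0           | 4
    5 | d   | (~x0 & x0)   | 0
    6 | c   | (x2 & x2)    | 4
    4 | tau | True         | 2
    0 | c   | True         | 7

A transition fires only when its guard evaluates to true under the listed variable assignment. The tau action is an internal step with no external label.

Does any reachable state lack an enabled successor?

Reach set: {0,2,3,4,5,7}
  0: c→7  [deg 1]
  2: b→2  c→2  c→5  [deg 3]
  3: b→3  tau→4  [deg 2]
  4: tau→2  [deg 1]
  5: c→7  [deg 1]
  7: c→3  c→5  [deg 2]

Answer: DEADLOCK-FREE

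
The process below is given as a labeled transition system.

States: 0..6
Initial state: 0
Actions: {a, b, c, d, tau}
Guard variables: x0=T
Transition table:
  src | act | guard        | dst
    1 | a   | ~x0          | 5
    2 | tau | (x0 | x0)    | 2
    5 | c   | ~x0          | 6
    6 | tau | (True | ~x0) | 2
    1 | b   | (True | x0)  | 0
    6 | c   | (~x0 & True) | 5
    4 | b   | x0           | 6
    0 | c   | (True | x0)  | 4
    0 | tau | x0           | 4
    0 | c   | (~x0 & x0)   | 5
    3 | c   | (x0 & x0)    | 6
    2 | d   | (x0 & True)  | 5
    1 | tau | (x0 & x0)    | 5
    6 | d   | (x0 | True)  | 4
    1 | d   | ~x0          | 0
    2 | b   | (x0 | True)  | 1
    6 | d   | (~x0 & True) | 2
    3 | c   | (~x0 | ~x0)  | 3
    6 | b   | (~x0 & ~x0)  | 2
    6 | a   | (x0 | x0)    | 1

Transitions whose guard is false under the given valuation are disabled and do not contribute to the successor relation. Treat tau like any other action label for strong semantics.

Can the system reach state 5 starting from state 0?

Answer: REACHABLE

Working:
Guard filter leaves 12 enabled edge(s).
depth 0: {0}
depth 1: {4}  now seen {0,4}
depth 2: {6}  now seen {0,4,6}
depth 3: {1,2}  now seen {0,1,2,4,6}
depth 4: {5}  now seen {0,1,2,4,5,6}
R = {0,1,2,4,5,6}
Path to 5: c·b·tau·d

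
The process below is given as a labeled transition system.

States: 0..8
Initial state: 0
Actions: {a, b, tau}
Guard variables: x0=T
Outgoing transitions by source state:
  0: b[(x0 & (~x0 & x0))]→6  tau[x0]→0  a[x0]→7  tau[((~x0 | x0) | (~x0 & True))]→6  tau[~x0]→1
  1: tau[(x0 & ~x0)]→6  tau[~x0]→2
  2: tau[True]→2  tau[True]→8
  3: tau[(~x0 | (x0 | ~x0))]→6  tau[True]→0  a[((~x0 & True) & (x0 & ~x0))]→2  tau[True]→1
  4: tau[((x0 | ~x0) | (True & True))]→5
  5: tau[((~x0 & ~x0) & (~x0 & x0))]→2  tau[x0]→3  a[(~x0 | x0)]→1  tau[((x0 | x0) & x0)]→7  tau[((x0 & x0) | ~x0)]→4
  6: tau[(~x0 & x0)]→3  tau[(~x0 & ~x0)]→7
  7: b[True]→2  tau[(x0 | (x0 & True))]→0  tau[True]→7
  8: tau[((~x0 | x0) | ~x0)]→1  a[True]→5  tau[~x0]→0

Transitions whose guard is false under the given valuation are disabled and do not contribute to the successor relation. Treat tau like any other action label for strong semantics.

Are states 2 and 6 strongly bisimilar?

Refine partition for ~:
  π0 = {{0,1,2,3,4,5,6,7,8}}
  π1 = {{0,5,8},{1,6},{2,3,4},{7}}
  π2 = {{0},{1,6},{2},{3},{4},{5},{7},{8}}
8 equivalence class(es) (converged in 3)
class of 2: {2}; class of 6: {1,6}

Answer: NOT BISIMILAR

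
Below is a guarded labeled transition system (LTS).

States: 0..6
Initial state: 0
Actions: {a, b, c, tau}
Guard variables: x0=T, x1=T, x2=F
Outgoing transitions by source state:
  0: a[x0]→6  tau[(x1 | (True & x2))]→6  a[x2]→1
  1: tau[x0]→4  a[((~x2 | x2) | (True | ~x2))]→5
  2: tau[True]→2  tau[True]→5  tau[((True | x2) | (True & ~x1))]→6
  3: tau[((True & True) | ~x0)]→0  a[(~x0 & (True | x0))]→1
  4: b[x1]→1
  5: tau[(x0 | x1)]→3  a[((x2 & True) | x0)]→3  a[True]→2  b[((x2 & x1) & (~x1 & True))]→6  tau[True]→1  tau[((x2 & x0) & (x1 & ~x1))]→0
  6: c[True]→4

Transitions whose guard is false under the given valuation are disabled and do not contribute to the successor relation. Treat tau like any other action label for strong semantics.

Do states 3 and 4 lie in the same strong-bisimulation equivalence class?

Answer: NOT BISIMILAR

Working:
Compute ~ classes (split until stable):
  P[0] = {{0,1,2,3,4,5,6}}
  P[1] = {{0,1,5},{2,3},{4},{6}}
  P[2] = {{0},{1},{2},{3},{4},{5},{6}}
Fixed point at round 3; 7 class(es).
[3]={3}  [4]={4}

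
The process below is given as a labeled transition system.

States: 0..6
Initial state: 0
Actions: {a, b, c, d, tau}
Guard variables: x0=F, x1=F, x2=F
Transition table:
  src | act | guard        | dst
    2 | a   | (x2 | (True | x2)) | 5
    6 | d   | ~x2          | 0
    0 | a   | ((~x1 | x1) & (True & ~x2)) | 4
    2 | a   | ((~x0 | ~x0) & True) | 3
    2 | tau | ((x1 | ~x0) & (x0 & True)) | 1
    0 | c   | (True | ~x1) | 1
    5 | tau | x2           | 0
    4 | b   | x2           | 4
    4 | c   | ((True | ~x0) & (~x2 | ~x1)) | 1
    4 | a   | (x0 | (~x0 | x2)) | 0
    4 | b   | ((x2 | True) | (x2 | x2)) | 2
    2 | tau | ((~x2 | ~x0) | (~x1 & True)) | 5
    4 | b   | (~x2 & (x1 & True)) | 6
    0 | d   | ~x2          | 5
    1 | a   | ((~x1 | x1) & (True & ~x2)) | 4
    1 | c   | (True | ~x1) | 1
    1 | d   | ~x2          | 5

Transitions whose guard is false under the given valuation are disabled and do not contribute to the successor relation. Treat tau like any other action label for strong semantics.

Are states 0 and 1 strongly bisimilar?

Bisimulation quotient by refinement:
  π0 = {{0,1,2,3,4,5,6}}
  π1 = {{0,1},{2},{3,5},{4},{6}}
Fixed point at round 2; 5 class(es).
[0]={0,1}  [1]={0,1}

Answer: BISIMILAR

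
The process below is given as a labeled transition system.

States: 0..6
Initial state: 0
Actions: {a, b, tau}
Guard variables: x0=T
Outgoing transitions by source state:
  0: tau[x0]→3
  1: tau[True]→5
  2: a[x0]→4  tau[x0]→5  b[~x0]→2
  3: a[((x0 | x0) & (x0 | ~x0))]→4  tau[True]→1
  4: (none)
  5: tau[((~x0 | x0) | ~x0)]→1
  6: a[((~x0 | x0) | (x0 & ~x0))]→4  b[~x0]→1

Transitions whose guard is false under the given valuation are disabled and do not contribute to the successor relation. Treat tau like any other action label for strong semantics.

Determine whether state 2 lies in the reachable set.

8 transition(s) survive guard evaluation.
Layer 0: {0}
Layer 1: {3}  total {0,3}
Layer 2: {1,4}  total {0,1,3,4}
Layer 3: {5}  total {0,1,3,4,5}
Reach set: {0,1,3,4,5}

Answer: UNREACHABLE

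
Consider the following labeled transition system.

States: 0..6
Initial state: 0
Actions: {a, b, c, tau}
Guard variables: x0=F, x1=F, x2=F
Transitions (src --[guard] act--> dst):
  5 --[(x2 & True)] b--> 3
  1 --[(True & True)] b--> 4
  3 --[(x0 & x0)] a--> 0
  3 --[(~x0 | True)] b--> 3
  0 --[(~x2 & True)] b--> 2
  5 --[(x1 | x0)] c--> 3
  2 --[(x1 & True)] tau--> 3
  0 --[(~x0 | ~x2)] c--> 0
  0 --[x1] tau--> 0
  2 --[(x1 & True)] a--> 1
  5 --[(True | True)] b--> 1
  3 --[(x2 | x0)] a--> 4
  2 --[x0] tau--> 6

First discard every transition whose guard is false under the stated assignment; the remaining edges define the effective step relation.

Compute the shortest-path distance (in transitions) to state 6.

BFS to 6:
  Layer 0: {0}
  Layer 1: {2}
6 never appears.

Answer: UNREACHABLE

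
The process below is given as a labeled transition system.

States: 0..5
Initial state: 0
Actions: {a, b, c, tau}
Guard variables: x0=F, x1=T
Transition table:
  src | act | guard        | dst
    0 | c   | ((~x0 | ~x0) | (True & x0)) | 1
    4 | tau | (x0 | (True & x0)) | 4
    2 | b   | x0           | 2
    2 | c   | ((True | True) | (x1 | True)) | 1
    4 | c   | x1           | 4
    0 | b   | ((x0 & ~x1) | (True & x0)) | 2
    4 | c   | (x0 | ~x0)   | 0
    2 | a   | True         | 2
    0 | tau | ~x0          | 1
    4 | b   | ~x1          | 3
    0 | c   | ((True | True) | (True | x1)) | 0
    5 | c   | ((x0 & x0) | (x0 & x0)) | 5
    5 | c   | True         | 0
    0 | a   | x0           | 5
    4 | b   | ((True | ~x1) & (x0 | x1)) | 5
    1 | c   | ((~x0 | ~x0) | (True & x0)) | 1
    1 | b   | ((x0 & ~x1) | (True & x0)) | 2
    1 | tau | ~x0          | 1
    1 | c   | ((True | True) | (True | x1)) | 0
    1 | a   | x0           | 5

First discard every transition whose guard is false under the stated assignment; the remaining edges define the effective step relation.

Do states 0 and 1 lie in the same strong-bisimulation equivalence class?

Bisimulation quotient by refinement:
  P[0] = {{0,1,2,3,4,5}}
  P[1] = {{0,1},{2},{3},{4},{5}}
stable after 2 split(s): 5 block(s)
[0]={0,1}  [1]={0,1}

Answer: BISIMILAR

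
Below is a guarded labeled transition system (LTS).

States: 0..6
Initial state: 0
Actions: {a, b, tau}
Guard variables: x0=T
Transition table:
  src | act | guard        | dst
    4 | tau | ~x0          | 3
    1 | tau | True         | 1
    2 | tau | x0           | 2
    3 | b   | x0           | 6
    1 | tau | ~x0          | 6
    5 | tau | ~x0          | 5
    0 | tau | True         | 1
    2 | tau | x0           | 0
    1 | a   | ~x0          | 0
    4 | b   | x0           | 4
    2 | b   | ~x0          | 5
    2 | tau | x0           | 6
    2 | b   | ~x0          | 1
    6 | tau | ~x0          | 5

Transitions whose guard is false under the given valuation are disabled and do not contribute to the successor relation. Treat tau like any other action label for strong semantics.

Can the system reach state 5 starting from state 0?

7 transition(s) survive guard evaluation.
depth 0: {0}
depth 1: {1}  cumulative {0,1}
Reachable = {0,1}

Answer: UNREACHABLE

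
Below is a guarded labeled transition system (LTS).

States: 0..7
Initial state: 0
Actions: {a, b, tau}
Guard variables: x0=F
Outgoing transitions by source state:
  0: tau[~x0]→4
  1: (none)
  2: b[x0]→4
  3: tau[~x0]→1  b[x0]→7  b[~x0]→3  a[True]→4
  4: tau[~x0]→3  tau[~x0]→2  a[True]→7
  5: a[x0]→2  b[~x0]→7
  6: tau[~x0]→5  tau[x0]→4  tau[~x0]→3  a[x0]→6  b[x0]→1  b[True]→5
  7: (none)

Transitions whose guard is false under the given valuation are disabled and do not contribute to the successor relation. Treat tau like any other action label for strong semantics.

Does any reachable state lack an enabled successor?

Answer: DEADLOCK at state 1

Working:
R = {0,1,2,3,4,7}
  0: tau→4  [1 out]
  1: ∅  [no exit]
  2: ∅  [no exit]
  3: a→4  b→3  tau→1  [3 out]
  4: a→7  tau→2  tau→3  [3 out]
  7: ∅  [no exit]
Path to 1: tau·tau·tau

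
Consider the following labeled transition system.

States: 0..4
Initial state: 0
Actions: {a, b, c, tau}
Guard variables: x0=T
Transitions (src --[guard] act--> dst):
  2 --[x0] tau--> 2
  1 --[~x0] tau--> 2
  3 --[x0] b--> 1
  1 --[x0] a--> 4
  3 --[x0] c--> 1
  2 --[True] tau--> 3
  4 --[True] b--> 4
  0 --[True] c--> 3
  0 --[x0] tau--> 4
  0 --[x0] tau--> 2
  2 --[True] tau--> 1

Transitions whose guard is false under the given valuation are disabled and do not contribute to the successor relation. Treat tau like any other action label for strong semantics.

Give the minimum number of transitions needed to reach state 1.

Answer: 2

Analysis:
BFS to 1:
  Layer 0: {0}
  Layer 1: {2,3,4}
  Layer 2: {1}
depth(1)=2, e.g. c·b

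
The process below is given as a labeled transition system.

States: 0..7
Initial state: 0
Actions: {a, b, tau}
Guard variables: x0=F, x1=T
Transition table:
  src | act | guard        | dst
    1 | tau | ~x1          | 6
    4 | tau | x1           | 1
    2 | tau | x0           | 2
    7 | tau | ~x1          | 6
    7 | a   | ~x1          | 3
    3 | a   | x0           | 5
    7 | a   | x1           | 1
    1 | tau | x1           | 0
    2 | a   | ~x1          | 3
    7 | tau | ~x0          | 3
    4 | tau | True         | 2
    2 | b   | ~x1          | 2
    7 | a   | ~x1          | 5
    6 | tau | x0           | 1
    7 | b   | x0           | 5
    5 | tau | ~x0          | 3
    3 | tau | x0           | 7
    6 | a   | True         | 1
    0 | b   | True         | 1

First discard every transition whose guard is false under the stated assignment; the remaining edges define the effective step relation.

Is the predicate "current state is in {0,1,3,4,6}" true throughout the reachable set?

Answer: INVARIANT HOLDS

Trace:
Inv-set: {0,1,3,4,6}
R = {0,1}
  0: ✓
  1: ✓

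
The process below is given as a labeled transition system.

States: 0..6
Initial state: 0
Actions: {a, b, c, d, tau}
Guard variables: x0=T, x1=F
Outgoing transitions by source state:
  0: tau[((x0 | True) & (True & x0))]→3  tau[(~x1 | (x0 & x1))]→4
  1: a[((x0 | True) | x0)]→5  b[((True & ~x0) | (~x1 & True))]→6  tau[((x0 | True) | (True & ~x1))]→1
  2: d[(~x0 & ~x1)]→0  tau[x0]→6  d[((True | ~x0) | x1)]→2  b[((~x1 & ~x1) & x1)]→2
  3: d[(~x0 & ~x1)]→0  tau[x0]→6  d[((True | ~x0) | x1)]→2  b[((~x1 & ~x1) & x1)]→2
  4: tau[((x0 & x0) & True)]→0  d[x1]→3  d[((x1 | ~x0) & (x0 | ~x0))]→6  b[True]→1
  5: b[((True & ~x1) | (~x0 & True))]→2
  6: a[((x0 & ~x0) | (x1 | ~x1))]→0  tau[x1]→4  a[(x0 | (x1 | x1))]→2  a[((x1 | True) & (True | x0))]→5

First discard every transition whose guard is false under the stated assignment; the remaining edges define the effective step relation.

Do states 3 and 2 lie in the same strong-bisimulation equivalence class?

Refine partition for ~:
  round 0: {{0,1,2,3,4,5,6}}
  round 1: {{0},{1},{2,3},{4},{5},{6}}
Fixed point at round 2; 6 class(es).
3∈{2,3}, 2∈{2,3}

Answer: BISIMILAR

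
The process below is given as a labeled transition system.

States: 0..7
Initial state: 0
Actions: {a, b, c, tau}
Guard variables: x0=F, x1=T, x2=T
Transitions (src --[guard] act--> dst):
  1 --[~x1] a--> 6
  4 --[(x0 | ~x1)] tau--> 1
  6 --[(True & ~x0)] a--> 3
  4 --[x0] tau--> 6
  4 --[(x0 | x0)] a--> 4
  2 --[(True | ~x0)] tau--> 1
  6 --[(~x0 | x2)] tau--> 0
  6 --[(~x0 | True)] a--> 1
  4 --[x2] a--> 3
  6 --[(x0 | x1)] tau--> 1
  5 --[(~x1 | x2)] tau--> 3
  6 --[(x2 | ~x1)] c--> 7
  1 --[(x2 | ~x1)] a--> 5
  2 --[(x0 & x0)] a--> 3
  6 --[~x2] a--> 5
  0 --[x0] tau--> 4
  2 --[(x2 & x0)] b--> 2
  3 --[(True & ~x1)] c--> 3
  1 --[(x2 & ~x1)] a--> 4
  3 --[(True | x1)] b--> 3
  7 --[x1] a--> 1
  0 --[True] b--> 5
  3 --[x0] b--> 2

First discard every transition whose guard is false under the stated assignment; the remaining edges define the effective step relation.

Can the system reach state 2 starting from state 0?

Guard filter leaves 12 enabled edge(s).
Layer 0: {0}
Layer 1: {5}  total {0,5}
Layer 2: {3}  total {0,3,5}
Reach set: {0,3,5}

Answer: UNREACHABLE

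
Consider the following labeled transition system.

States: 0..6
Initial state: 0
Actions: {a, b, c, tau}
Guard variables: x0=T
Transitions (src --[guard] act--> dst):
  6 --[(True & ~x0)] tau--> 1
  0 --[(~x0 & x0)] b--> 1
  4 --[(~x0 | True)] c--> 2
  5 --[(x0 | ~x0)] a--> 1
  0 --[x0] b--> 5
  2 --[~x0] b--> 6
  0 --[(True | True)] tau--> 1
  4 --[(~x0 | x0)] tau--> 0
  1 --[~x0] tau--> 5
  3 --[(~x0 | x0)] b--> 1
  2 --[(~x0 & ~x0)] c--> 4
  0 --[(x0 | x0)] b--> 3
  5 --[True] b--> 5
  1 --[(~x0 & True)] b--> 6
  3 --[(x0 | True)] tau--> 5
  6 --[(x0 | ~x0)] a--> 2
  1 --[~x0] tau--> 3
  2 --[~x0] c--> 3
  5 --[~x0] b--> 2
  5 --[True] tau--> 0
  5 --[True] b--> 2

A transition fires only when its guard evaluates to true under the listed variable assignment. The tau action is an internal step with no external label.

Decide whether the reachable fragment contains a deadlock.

Answer: DEADLOCK at state 1

Trace:
Reachable = {0,1,2,3,5}
  0: b→3  b→5  tau→1  [3 exit(s)]
  1: ∅  [deadlock]
  2: ∅  [deadlock]
  3: b→1  tau→5  [2 exit(s)]
  5: a→1  b→2  b→5  tau→0  [4 exit(s)]
witness 1: tau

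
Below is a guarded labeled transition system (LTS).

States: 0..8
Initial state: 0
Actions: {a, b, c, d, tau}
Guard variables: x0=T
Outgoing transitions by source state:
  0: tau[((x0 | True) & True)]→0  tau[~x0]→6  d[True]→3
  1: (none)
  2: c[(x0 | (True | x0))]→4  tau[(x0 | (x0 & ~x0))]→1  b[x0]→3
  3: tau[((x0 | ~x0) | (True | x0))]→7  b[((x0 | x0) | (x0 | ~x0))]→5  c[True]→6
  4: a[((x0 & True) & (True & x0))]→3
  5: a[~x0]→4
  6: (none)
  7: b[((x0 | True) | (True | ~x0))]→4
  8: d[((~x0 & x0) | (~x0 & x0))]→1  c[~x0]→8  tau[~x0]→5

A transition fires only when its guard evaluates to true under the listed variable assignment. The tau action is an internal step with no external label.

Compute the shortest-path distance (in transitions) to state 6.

Breadth-first toward 6:
  Layer 0: {0}
  Layer 1: {3}
  Layer 2: {5,6,7}
6 enters at depth 2; path d·c

Answer: 2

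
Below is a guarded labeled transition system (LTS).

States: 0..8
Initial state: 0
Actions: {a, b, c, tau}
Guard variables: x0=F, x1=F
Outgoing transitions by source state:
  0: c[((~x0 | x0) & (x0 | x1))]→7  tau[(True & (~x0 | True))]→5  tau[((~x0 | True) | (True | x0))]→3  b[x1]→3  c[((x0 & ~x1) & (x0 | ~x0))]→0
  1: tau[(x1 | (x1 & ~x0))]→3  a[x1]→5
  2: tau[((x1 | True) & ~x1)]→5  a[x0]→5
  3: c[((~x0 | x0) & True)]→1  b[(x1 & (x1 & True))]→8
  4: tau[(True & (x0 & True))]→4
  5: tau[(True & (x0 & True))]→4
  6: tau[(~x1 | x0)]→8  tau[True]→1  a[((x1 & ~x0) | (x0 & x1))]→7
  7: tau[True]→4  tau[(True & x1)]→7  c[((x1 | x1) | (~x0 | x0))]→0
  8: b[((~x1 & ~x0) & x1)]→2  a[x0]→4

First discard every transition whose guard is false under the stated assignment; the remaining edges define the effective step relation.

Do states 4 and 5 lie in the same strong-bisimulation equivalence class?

Answer: BISIMILAR

Analysis:
Compute ~ classes (split until stable):
  P[0] = {{0,1,2,3,4,5,6,7,8}}
  P[1] = {{0,2,6},{1,4,5,8},{3},{7}}
  P[2] = {{0},{1,4,5,8},{2,6},{3},{7}}
Fixed point at round 3; 5 class(es).
[4]={1,4,5,8}  [5]={1,4,5,8}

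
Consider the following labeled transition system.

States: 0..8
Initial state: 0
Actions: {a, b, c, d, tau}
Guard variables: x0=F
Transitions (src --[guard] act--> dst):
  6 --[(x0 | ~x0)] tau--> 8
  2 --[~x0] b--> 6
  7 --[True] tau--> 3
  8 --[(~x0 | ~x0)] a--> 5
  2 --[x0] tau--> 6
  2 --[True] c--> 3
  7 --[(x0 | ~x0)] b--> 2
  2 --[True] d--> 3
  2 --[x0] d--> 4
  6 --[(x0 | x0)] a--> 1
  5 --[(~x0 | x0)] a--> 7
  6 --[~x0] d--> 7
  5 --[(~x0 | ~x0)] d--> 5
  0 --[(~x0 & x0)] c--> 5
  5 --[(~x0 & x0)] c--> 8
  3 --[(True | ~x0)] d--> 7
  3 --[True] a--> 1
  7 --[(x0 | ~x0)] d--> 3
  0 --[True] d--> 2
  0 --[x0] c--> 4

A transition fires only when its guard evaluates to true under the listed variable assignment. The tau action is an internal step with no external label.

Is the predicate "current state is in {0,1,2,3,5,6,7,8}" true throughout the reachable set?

Inv-set: {0,1,2,3,5,6,7,8}
Reach set: {0,1,2,3,5,6,7,8}
  0: safe
  1: safe
  2: safe
  3: safe
  5: safe
  6: safe
  7: safe
  8: safe

Answer: INVARIANT HOLDS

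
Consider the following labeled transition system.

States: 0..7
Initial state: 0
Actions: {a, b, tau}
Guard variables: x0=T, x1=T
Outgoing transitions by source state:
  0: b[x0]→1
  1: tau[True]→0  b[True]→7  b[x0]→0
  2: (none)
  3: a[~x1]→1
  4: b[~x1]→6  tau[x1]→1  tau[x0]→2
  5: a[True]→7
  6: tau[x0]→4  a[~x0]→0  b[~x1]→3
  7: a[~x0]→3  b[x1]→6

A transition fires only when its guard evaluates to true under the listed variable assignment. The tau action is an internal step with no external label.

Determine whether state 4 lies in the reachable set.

Guard filter leaves 9 enabled edge(s).
L0 = {0}
L1 = {1}  total {0,1}
L2 = {7}  total {0,1,7}
L3 = {6}  total {0,1,6,7}
L4 = {4}  total {0,1,4,6,7}
L5 = {2}  total {0,1,2,4,6,7}
R = {0,1,2,4,6,7}
trace reaching 4: b·b·b·tau

Answer: REACHABLE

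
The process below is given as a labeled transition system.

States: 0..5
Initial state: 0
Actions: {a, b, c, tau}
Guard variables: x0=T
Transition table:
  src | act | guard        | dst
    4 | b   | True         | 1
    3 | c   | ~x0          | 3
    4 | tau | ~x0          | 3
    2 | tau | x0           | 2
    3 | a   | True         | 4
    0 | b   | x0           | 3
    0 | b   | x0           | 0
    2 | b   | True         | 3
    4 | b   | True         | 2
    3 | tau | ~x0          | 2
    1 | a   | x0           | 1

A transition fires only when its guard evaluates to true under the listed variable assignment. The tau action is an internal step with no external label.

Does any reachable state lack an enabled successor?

Answer: DEADLOCK-FREE

Analysis:
Reach set: {0,1,2,3,4}
  0: b→0  b→3  [2 exit(s)]
  1: a→1  [1 exit(s)]
  2: b→3  tau→2  [2 exit(s)]
  3: a→4  [1 exit(s)]
  4: b→1  b→2  [2 exit(s)]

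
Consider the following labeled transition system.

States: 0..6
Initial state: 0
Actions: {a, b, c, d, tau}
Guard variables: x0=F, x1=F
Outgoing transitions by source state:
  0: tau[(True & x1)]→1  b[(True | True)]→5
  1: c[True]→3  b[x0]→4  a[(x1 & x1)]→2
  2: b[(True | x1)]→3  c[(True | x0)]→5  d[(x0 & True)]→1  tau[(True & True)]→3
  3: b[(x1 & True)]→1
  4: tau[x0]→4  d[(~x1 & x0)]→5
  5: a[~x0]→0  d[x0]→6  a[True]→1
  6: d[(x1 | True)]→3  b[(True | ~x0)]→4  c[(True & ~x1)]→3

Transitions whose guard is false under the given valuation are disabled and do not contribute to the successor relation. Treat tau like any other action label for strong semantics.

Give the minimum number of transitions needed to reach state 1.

Layered search for 1:
  depth 0: {0}
  depth 1: {5}
  depth 2: {1}
first hit 1 at d=2 via b·a

Answer: 2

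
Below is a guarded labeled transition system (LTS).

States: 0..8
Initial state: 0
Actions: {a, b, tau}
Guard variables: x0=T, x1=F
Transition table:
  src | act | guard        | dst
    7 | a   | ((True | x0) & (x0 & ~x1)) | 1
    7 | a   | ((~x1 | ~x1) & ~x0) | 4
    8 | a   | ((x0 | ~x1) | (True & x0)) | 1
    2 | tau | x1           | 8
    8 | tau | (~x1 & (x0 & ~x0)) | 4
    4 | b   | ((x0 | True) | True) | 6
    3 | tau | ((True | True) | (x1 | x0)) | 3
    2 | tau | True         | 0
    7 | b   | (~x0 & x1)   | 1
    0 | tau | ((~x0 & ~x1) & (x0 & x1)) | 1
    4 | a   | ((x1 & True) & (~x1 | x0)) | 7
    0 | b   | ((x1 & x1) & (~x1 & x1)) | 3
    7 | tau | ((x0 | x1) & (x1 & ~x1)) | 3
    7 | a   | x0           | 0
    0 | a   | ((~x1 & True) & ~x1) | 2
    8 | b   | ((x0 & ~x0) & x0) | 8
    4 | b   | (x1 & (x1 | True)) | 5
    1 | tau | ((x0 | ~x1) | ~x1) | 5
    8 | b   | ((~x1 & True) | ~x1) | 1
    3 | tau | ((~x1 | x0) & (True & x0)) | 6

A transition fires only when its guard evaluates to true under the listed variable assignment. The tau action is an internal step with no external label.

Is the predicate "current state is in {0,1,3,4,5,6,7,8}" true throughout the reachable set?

Answer: INVARIANT VIOLATED at state 2

Working:
Safe = {0,1,3,4,5,6,7,8}
Reachable = {0,2}
  0: safe
  2: VIOLATES
witness against invariant: a → 2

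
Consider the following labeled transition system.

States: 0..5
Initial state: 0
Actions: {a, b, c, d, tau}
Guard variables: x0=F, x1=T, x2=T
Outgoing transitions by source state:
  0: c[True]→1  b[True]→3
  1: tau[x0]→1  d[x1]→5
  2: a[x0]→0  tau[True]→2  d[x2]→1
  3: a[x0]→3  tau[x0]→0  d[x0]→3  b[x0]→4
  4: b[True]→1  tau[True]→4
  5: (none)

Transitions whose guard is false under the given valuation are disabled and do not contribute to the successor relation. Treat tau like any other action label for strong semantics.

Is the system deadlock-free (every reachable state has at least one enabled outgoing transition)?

Reach set: {0,1,3,5}
  0: b→3  c→1  [2 exit(s)]
  1: d→5  [1 exit(s)]
  3: ∅  [no exit]
  5: ∅  [no exit]
Path to 3: b

Answer: DEADLOCK at state 3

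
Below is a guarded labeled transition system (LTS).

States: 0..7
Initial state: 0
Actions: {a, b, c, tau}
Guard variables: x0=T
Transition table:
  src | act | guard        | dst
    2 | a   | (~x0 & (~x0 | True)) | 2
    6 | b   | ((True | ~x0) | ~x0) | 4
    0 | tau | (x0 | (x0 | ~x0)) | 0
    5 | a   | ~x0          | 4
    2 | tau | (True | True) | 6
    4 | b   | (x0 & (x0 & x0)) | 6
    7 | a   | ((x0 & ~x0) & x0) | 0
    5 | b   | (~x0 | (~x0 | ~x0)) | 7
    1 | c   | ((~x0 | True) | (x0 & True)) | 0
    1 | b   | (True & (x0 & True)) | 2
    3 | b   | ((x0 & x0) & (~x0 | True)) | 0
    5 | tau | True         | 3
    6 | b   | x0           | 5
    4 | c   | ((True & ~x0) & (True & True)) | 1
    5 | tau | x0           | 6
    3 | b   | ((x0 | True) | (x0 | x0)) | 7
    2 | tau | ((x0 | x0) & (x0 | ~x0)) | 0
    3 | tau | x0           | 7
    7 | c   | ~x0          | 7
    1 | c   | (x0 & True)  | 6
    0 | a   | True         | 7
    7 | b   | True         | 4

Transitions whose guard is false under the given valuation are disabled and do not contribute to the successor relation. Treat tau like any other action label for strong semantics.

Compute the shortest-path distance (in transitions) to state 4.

Layered search for 4:
  Layer 0: {0}
  Layer 1: {7}
  Layer 2: {4}
depth(4)=2, e.g. a·b

Answer: 2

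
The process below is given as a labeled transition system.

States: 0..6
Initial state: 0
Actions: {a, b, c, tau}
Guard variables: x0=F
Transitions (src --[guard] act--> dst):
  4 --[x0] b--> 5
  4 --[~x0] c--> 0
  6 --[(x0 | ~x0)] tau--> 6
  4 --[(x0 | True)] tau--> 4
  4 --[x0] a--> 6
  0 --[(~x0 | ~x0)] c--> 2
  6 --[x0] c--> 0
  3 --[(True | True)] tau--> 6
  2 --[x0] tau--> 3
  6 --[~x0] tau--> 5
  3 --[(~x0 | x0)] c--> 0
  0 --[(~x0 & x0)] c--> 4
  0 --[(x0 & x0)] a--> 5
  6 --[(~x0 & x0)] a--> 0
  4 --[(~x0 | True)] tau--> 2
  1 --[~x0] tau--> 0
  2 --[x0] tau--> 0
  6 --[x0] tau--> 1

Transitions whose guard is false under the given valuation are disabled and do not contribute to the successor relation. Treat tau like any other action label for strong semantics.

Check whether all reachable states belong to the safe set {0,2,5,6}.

Safe = {0,2,5,6}
R = {0,2}
  0: safe
  2: safe

Answer: INVARIANT HOLDS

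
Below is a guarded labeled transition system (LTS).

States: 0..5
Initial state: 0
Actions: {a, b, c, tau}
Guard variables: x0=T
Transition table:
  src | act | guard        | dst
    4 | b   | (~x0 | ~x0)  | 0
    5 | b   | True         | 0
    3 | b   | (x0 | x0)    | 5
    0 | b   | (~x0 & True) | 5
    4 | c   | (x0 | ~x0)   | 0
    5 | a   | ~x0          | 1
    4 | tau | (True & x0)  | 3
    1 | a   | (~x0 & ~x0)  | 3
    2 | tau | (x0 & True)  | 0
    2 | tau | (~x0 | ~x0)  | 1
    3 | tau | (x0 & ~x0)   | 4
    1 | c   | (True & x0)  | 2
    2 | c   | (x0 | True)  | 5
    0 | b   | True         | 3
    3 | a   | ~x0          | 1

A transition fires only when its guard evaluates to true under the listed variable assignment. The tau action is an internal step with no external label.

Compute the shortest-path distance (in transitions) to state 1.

Answer: UNREACHABLE

Working:
Layered search for 1:
  depth 0: {0}
  depth 1: {3}
  depth 2: {5}
1 never appears.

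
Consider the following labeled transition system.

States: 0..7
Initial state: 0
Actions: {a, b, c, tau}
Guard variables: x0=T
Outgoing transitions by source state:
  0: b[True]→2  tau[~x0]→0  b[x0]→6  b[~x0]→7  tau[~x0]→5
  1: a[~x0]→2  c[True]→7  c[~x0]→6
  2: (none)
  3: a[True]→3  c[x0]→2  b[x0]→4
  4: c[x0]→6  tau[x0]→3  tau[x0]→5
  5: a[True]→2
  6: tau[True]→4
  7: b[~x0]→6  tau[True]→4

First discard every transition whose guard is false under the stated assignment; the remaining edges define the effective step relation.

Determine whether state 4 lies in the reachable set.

After dropping false guards: 12 live edges.
Layer 0: {0}
Layer 1: {2,6}  total {0,2,6}
Layer 2: {4}  total {0,2,4,6}
Layer 3: {3,5}  total {0,2,3,4,5,6}
Reach set: {0,2,3,4,5,6}
Path to 4: b·tau

Answer: REACHABLE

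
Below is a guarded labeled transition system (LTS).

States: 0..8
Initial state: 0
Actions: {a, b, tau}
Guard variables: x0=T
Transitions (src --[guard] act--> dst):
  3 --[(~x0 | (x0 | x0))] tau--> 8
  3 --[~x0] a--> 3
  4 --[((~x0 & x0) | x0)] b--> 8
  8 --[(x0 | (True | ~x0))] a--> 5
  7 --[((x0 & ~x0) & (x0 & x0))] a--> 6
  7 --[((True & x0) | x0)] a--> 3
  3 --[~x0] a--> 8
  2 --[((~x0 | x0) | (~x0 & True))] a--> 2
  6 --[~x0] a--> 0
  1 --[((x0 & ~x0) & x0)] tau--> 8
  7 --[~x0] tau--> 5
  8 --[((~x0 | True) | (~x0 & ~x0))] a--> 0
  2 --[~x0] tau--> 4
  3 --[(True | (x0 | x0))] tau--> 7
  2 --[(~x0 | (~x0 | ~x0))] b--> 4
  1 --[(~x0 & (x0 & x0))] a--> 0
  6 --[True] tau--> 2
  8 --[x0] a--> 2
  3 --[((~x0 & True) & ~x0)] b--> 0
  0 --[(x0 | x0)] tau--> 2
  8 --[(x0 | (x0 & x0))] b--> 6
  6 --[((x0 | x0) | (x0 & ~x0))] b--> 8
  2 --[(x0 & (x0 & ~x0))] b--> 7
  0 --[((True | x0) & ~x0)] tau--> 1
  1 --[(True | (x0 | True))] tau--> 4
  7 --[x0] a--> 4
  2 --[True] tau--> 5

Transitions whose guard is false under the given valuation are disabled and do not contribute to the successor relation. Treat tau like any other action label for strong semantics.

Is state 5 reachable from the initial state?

Answer: REACHABLE

Analysis:
Guard filter leaves 15 enabled edge(s).
Layer 0: {0}
Layer 1: {2}  total {0,2}
Layer 2: {5}  total {0,2,5}
Reachable = {0,2,5}
Path to 5: tau·tau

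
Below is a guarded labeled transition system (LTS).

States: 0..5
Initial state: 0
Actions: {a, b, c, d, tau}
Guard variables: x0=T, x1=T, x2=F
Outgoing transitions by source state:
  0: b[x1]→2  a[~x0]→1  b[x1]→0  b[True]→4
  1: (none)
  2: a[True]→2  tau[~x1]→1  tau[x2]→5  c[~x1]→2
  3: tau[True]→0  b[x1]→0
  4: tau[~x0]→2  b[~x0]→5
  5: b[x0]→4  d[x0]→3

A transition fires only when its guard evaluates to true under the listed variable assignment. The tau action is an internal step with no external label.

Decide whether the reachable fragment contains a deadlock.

Reach set: {0,2,4}
  0: b→0  b→2  b→4  [deg 3]
  2: a→2  [deg 1]
  4: ∅  [STUCK]
Path to 4: b

Answer: DEADLOCK at state 4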